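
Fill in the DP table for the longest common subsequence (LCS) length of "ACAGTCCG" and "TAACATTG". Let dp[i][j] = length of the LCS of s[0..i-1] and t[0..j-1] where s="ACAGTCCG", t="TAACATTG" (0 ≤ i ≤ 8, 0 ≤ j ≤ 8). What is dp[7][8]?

   ''  T  A  A  C  A  T  T  G
''  0  0  0  0  0  0  0  0  0
 A  0  0  1  1  1  1  1  1  1
 C  0  0  1  1  2  2  2  2  2
 A  0  0  1  2  2  3  3  3  3
 G  0  0  1  2  2  3  3  3  4
 T  0  1  1  2  2  3  4  4  4
 C  0  1  1  2  3  3  4  4  4
 C  0  1  1  2  3  3  4  4  4
 G  0  1  1  2  3  3  4  4  5

4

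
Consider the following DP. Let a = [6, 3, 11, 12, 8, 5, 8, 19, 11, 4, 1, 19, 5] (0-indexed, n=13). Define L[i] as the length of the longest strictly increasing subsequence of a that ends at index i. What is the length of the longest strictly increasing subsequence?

   i    0    1    2    3    4    5    6    7    8    9   10   11   12
a[i]    6    3   11   12    8    5    8   19   11    4    1   19    5
L[i]    1    1    2    3    2    2    3    4    4    2    1    5    3

5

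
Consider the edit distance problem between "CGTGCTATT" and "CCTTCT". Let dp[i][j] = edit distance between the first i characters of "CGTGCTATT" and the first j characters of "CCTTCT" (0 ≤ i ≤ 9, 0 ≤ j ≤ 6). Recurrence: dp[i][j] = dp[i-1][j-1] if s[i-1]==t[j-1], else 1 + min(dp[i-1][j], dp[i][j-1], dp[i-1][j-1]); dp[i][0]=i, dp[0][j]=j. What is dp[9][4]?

5

   ''  C  C  T  T  C  T
''  0  1  2  3  4  5  6
 C  1  0  1  2  3  4  5
 G  2  1  1  2  3  4  5
 T  3  2  2  1  2  3  4
 G  4  3  3  2  2  3  4
 C  5  4  3  3  3  2  3
 T  6  5  4  3  3  3  2
 A  7  6  5  4  4  4  3
 T  8  7  6  5  4  5  4
 T  9  8  7  6  5  5  5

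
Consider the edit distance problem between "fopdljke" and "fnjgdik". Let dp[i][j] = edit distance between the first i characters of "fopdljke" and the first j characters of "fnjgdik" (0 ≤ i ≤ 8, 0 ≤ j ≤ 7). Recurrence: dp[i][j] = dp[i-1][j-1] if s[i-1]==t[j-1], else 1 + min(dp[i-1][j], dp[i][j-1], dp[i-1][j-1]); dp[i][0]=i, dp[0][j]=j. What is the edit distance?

   ''  f  n  j  g  d  i  k
''  0  1  2  3  4  5  6  7
 f  1  0  1  2  3  4  5  6
 o  2  1  1  2  3  4  5  6
 p  3  2  2  2  3  4  5  6
 d  4  3  3  3  3  3  4  5
 l  5  4  4  4  4  4  4  5
 j  6  5  5  4  5  5  5  5
 k  7  6  6  5  5  6  6  5
 e  8  7  7  6  6  6  7  6

6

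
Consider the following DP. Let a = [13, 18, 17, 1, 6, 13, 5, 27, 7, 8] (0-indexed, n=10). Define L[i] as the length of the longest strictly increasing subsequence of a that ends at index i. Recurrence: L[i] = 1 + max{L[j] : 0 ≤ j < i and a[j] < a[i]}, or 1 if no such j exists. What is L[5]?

3

   i    0    1    2    3    4    5    6    7    8    9
a[i]   13   18   17    1    6   13    5   27    7    8
L[i]    1    2    2    1    2    3    2    4    3    4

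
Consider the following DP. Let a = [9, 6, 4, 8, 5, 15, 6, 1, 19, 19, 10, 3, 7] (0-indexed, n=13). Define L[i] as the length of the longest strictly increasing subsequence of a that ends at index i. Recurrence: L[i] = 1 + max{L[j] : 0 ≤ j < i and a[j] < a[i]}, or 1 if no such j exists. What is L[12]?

4

   i    0    1    2    3    4    5    6    7    8    9   10   11   12
a[i]    9    6    4    8    5   15    6    1   19   19   10    3    7
L[i]    1    1    1    2    2    3    3    1    4    4    4    2    4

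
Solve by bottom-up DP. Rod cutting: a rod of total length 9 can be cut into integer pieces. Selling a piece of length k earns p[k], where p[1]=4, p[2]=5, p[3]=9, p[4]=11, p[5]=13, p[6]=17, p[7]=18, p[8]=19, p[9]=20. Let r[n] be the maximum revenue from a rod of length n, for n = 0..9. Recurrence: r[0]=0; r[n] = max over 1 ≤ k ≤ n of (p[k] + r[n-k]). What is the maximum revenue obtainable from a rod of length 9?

36

   n    0    1    2    3    4    5    6    7    8    9
r[n]    0    4    8   12   16   20   24   28   32   36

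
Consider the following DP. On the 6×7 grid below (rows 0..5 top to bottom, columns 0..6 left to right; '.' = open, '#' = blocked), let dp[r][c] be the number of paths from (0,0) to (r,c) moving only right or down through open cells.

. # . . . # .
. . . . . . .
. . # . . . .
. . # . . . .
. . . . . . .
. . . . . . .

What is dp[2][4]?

2

r\c   0   1   2   3   4   5   6
  0   1   0   0   0   0   0   0
  1   1   1   1   1   1   1   1
  2   1   2   0   1   2   3   4
  3   1   3   0   1   3   6  10
  4   1   4   4   5   8  14  24
  5   1   5   9  14  22  36  60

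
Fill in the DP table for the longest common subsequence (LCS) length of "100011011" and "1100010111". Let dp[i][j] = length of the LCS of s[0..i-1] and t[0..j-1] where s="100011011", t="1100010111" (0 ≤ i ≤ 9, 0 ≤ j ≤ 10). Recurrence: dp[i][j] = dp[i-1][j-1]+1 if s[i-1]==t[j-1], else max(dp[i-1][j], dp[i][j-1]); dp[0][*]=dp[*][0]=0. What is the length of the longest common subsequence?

   ''  1  1  0  0  0  1  0  1  1  1
''  0  0  0  0  0  0  0  0  0  0  0
 1  0  1  1  1  1  1  1  1  1  1  1
 0  0  1  1  2  2  2  2  2  2  2  2
 0  0  1  1  2  3  3  3  3  3  3  3
 0  0  1  1  2  3  4  4  4  4  4  4
 1  0  1  2  2  3  4  5  5  5  5  5
 1  0  1  2  2  3  4  5  5  6  6  6
 0  0  1  2  3  3  4  5  6  6  6  6
 1  0  1  2  3  3  4  5  6  7  7  7
 1  0  1  2  3  3  4  5  6  7  8  8

8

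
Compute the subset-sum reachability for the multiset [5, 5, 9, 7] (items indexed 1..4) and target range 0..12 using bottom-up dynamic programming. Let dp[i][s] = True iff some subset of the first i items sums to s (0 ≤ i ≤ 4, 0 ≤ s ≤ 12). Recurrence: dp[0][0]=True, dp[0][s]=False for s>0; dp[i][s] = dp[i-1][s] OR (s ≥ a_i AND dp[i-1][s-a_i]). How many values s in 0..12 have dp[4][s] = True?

6

i\s   0   1   2   3   4   5   6   7   8   9  10  11  12
  0   T   F   F   F   F   F   F   F   F   F   F   F   F
  1   T   F   F   F   F   T   F   F   F   F   F   F   F
  2   T   F   F   F   F   T   F   F   F   F   T   F   F
  3   T   F   F   F   F   T   F   F   F   T   T   F   F
  4   T   F   F   F   F   T   F   T   F   T   T   F   T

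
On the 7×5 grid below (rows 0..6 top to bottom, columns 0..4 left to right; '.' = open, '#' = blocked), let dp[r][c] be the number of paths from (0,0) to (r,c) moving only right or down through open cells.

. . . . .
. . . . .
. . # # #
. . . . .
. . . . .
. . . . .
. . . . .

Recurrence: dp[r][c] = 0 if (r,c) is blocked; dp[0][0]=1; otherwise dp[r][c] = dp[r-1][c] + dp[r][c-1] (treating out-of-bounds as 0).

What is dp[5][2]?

15

r\c   0   1   2   3   4
  0   1   1   1   1   1
  1   1   2   3   4   5
  2   1   3   0   0   0
  3   1   4   4   4   4
  4   1   5   9  13  17
  5   1   6  15  28  45
  6   1   7  22  50  95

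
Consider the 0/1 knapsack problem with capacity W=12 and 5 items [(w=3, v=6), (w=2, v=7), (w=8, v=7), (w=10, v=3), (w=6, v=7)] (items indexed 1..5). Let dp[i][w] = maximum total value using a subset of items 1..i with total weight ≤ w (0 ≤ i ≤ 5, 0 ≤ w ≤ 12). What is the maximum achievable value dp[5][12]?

i\w   0   1   2   3   4   5   6   7   8   9  10  11  12
  0   0   0   0   0   0   0   0   0   0   0   0   0   0
  1   0   0   0   6   6   6   6   6   6   6   6   6   6
  2   0   0   7   7   7  13  13  13  13  13  13  13  13
  3   0   0   7   7   7  13  13  13  13  13  14  14  14
  4   0   0   7   7   7  13  13  13  13  13  14  14  14
  5   0   0   7   7   7  13  13  13  14  14  14  20  20

20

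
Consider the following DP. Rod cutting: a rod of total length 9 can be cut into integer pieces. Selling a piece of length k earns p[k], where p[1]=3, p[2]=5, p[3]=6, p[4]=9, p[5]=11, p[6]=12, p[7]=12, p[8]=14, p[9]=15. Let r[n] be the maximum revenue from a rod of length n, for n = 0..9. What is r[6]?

   n    0    1    2    3    4    5    6    7    8    9
r[n]    0    3    6    9   12   15   18   21   24   27

18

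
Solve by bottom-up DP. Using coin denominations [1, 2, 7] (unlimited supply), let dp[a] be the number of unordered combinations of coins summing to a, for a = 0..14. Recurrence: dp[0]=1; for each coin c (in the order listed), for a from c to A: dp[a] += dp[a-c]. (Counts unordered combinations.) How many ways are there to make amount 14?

after  coin     0     1     2     3     4     5     6     7     8     9    10    11    12    13    14
          1     1     1     1     1     1     1     1     1     1     1     1     1     1     1     1
          2     1     1     2     2     3     3     4     4     5     5     6     6     7     7     8
          7     1     1     2     2     3     3     4     5     6     7     8     9    10    11    13

13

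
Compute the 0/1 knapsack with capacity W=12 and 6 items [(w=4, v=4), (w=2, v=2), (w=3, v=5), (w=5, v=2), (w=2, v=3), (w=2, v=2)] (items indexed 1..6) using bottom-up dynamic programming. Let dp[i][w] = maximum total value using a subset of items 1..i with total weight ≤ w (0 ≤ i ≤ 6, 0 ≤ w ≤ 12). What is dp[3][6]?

7

i\w   0   1   2   3   4   5   6   7   8   9  10  11  12
  0   0   0   0   0   0   0   0   0   0   0   0   0   0
  1   0   0   0   0   4   4   4   4   4   4   4   4   4
  2   0   0   2   2   4   4   6   6   6   6   6   6   6
  3   0   0   2   5   5   7   7   9   9  11  11  11  11
  4   0   0   2   5   5   7   7   9   9  11  11  11  11
  5   0   0   3   5   5   8   8  10  10  12  12  14  14
  6   0   0   3   5   5   8   8  10  10  12  12  14  14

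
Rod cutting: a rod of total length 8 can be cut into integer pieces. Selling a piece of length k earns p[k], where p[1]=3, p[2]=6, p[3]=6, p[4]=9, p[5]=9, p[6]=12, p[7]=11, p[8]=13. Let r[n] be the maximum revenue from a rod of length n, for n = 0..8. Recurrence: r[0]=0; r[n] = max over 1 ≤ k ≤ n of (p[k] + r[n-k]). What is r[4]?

   n    0    1    2    3    4    5    6    7    8
r[n]    0    3    6    9   12   15   18   21   24

12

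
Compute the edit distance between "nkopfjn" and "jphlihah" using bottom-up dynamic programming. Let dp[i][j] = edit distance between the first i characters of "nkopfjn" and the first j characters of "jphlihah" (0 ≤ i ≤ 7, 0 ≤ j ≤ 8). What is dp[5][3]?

4

   ''  j  p  h  l  i  h  a  h
''  0  1  2  3  4  5  6  7  8
 n  1  1  2  3  4  5  6  7  8
 k  2  2  2  3  4  5  6  7  8
 o  3  3  3  3  4  5  6  7  8
 p  4  4  3  4  4  5  6  7  8
 f  5  5  4  4  5  5  6  7  8
 j  6  5  5  5  5  6  6  7  8
 n  7  6  6  6  6  6  7  7  8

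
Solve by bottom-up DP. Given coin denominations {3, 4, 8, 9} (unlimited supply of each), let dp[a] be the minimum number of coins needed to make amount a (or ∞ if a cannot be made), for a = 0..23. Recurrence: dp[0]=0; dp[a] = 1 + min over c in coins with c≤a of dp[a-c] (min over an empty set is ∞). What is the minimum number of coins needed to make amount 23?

 a  0  1  2  3  4  5  6  7  8  9 10 11 12 13 14 15 16 17 18 19 20 21 22 23
dp  0  -  -  1  1  -  2  2  1  1  3  2  2  2  3  3  2  2  2  3  3  3  3  4
(- denotes ∞ / unreachable)

4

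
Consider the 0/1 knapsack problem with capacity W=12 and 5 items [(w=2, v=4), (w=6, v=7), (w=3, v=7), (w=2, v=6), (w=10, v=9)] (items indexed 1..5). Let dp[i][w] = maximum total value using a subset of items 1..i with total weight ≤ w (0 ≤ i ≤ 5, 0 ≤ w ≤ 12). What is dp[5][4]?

10

i\w   0   1   2   3   4   5   6   7   8   9  10  11  12
  0   0   0   0   0   0   0   0   0   0   0   0   0   0
  1   0   0   4   4   4   4   4   4   4   4   4   4   4
  2   0   0   4   4   4   4   7   7  11  11  11  11  11
  3   0   0   4   7   7  11  11  11  11  14  14  18  18
  4   0   0   6   7  10  13  13  17  17  17  17  20  20
  5   0   0   6   7  10  13  13  17  17  17  17  20  20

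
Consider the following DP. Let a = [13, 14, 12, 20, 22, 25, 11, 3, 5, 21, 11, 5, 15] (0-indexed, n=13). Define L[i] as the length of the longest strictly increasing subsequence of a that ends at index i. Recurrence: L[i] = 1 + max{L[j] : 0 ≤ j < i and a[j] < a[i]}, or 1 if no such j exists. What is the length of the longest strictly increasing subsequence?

5

   i    0    1    2    3    4    5    6    7    8    9   10   11   12
a[i]   13   14   12   20   22   25   11    3    5   21   11    5   15
L[i]    1    2    1    3    4    5    1    1    2    4    3    2    4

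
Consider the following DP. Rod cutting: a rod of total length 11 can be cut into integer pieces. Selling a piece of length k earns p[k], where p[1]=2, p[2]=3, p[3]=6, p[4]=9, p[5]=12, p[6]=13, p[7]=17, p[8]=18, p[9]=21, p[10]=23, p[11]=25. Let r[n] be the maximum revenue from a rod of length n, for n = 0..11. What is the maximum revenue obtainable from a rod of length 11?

26

   n    0    1    2    3    4    5    6    7    8    9   10   11
r[n]    0    2    4    6    9   12   14   17   19   21   24   26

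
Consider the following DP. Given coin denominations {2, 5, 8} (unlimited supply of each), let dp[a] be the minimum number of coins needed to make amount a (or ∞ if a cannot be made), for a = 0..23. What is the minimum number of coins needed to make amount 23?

4

 a  0  1  2  3  4  5  6  7  8  9 10 11 12 13 14 15 16 17 18 19 20 21 22 23
dp  0  -  1  -  2  1  3  2  1  3  2  4  3  2  4  3  2  4  3  5  4  3  5  4
(- denotes ∞ / unreachable)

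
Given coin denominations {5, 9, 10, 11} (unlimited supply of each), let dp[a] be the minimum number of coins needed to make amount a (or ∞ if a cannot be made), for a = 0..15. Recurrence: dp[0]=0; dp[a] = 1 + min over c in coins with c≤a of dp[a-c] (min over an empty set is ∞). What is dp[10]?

 a  0  1  2  3  4  5  6  7  8  9 10 11 12 13 14 15
dp  0  -  -  -  -  1  -  -  -  1  1  1  -  -  2  2
(- denotes ∞ / unreachable)

1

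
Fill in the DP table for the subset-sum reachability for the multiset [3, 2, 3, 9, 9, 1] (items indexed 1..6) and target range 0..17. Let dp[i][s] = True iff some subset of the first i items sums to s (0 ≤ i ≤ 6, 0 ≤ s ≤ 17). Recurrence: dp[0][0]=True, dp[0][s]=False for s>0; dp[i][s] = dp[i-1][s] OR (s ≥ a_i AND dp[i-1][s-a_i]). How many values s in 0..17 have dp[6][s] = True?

18

i\s   0   1   2   3   4   5   6   7   8   9  10  11  12  13  14  15  16  17
  0   T   F   F   F   F   F   F   F   F   F   F   F   F   F   F   F   F   F
  1   T   F   F   T   F   F   F   F   F   F   F   F   F   F   F   F   F   F
  2   T   F   T   T   F   T   F   F   F   F   F   F   F   F   F   F   F   F
  3   T   F   T   T   F   T   T   F   T   F   F   F   F   F   F   F   F   F
  4   T   F   T   T   F   T   T   F   T   T   F   T   T   F   T   T   F   T
  5   T   F   T   T   F   T   T   F   T   T   F   T   T   F   T   T   F   T
  6   T   T   T   T   T   T   T   T   T   T   T   T   T   T   T   T   T   T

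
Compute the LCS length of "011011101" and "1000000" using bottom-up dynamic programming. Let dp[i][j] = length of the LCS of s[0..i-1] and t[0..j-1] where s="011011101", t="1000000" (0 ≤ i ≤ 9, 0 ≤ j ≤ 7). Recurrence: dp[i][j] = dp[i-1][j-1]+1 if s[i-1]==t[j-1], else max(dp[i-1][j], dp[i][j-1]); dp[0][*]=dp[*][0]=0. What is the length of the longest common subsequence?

3

   ''  1  0  0  0  0  0  0
''  0  0  0  0  0  0  0  0
 0  0  0  1  1  1  1  1  1
 1  0  1  1  1  1  1  1  1
 1  0  1  1  1  1  1  1  1
 0  0  1  2  2  2  2  2  2
 1  0  1  2  2  2  2  2  2
 1  0  1  2  2  2  2  2  2
 1  0  1  2  2  2  2  2  2
 0  0  1  2  3  3  3  3  3
 1  0  1  2  3  3  3  3  3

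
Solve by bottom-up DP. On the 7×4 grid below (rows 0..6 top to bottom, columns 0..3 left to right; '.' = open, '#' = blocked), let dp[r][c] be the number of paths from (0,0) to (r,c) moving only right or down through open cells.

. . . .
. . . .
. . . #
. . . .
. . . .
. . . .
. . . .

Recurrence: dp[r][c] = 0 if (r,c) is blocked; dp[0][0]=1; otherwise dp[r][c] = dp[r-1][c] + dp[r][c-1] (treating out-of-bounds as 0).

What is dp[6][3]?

74

r\c   0   1   2   3
  0   1   1   1   1
  1   1   2   3   4
  2   1   3   6   0
  3   1   4  10  10
  4   1   5  15  25
  5   1   6  21  46
  6   1   7  28  74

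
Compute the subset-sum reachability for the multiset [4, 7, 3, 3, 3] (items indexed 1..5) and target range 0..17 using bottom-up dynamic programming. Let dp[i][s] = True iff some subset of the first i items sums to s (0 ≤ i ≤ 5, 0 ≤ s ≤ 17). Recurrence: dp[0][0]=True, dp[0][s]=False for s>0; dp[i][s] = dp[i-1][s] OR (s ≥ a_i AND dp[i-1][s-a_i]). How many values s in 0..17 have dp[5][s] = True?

12

i\s   0   1   2   3   4   5   6   7   8   9  10  11  12  13  14  15  16  17
  0   T   F   F   F   F   F   F   F   F   F   F   F   F   F   F   F   F   F
  1   T   F   F   F   T   F   F   F   F   F   F   F   F   F   F   F   F   F
  2   T   F   F   F   T   F   F   T   F   F   F   T   F   F   F   F   F   F
  3   T   F   F   T   T   F   F   T   F   F   T   T   F   F   T   F   F   F
  4   T   F   F   T   T   F   T   T   F   F   T   T   F   T   T   F   F   T
  5   T   F   F   T   T   F   T   T   F   T   T   T   F   T   T   F   T   T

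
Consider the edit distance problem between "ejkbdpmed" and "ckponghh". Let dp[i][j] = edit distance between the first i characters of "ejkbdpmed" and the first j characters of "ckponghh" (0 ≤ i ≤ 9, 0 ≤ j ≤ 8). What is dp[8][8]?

8

   ''  c  k  p  o  n  g  h  h
''  0  1  2  3  4  5  6  7  8
 e  1  1  2  3  4  5  6  7  8
 j  2  2  2  3  4  5  6  7  8
 k  3  3  2  3  4  5  6  7  8
 b  4  4  3  3  4  5  6  7  8
 d  5  5  4  4  4  5  6  7  8
 p  6  6  5  4  5  5  6  7  8
 m  7  7  6  5  5  6  6  7  8
 e  8  8  7  6  6  6  7  7  8
 d  9  9  8  7  7  7  7  8  8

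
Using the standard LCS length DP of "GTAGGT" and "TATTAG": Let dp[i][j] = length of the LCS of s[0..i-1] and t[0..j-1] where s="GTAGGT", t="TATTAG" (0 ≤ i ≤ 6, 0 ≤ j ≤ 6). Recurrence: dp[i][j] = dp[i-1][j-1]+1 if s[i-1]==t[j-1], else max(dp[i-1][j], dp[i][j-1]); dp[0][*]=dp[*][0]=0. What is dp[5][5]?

2

   ''  T  A  T  T  A  G
''  0  0  0  0  0  0  0
 G  0  0  0  0  0  0  1
 T  0  1  1  1  1  1  1
 A  0  1  2  2  2  2  2
 G  0  1  2  2  2  2  3
 G  0  1  2  2  2  2  3
 T  0  1  2  3  3  3  3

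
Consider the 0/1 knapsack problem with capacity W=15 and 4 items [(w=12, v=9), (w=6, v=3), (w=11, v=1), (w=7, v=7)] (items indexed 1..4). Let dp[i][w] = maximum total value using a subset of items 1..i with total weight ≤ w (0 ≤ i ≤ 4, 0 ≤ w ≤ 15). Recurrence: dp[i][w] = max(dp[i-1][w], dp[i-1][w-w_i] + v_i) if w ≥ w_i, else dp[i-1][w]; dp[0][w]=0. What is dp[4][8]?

i\w   0   1   2   3   4   5   6   7   8   9  10  11  12  13  14  15
  0   0   0   0   0   0   0   0   0   0   0   0   0   0   0   0   0
  1   0   0   0   0   0   0   0   0   0   0   0   0   9   9   9   9
  2   0   0   0   0   0   0   3   3   3   3   3   3   9   9   9   9
  3   0   0   0   0   0   0   3   3   3   3   3   3   9   9   9   9
  4   0   0   0   0   0   0   3   7   7   7   7   7   9  10  10  10

7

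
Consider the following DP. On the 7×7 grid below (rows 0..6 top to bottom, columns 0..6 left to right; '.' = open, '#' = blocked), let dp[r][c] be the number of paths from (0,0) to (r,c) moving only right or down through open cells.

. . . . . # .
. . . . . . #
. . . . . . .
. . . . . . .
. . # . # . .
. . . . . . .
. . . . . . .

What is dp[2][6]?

r\c   0   1   2   3   4   5   6
  0   1   1   1   1   1   0   0
  1   1   2   3   4   5   5   0
  2   1   3   6  10  15  20  20
  3   1   4  10  20  35  55  75
  4   1   5   0  20   0  55 130
  5   1   6   6  26  26  81 211
  6   1   7  13  39  65 146 357

20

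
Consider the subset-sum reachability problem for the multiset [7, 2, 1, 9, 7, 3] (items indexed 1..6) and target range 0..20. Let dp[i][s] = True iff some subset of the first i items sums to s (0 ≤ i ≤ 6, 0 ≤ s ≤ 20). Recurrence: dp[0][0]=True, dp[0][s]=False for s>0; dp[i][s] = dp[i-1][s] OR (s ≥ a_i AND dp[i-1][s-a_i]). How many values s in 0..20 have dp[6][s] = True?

i\s   0   1   2   3   4   5   6   7   8   9  10  11  12  13  14  15  16  17  18  19  20
  0   T   F   F   F   F   F   F   F   F   F   F   F   F   F   F   F   F   F   F   F   F
  1   T   F   F   F   F   F   F   T   F   F   F   F   F   F   F   F   F   F   F   F   F
  2   T   F   T   F   F   F   F   T   F   T   F   F   F   F   F   F   F   F   F   F   F
  3   T   T   T   T   F   F   F   T   T   T   T   F   F   F   F   F   F   F   F   F   F
  4   T   T   T   T   F   F   F   T   T   T   T   T   T   F   F   F   T   T   T   T   F
  5   T   T   T   T   F   F   F   T   T   T   T   T   T   F   T   T   T   T   T   T   F
  6   T   T   T   T   T   T   T   T   T   T   T   T   T   T   T   T   T   T   T   T   T

21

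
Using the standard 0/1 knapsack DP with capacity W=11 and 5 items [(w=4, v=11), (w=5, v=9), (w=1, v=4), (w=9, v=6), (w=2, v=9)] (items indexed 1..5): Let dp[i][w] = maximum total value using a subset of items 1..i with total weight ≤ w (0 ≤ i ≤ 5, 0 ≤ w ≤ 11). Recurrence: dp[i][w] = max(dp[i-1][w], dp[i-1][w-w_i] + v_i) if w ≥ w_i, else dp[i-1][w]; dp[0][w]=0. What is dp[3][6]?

15

i\w   0   1   2   3   4   5   6   7   8   9  10  11
  0   0   0   0   0   0   0   0   0   0   0   0   0
  1   0   0   0   0  11  11  11  11  11  11  11  11
  2   0   0   0   0  11  11  11  11  11  20  20  20
  3   0   4   4   4  11  15  15  15  15  20  24  24
  4   0   4   4   4  11  15  15  15  15  20  24  24
  5   0   4   9  13  13  15  20  24  24  24  24  29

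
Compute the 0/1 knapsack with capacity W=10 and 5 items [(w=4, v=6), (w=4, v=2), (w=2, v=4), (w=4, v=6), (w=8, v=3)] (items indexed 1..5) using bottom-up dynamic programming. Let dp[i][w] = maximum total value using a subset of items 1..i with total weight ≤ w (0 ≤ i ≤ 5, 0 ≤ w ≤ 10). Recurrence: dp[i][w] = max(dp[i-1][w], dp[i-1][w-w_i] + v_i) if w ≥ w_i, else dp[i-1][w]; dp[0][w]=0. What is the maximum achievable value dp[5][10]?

i\w   0   1   2   3   4   5   6   7   8   9  10
  0   0   0   0   0   0   0   0   0   0   0   0
  1   0   0   0   0   6   6   6   6   6   6   6
  2   0   0   0   0   6   6   6   6   8   8   8
  3   0   0   4   4   6   6  10  10  10  10  12
  4   0   0   4   4   6   6  10  10  12  12  16
  5   0   0   4   4   6   6  10  10  12  12  16

16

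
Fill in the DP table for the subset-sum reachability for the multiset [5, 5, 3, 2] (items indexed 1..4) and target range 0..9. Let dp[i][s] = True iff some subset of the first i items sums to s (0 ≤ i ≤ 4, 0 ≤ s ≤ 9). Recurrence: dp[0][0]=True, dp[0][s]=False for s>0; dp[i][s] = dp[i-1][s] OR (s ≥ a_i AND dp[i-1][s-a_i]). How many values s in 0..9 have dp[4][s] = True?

i\s   0   1   2   3   4   5   6   7   8   9
  0   T   F   F   F   F   F   F   F   F   F
  1   T   F   F   F   F   T   F   F   F   F
  2   T   F   F   F   F   T   F   F   F   F
  3   T   F   F   T   F   T   F   F   T   F
  4   T   F   T   T   F   T   F   T   T   F

6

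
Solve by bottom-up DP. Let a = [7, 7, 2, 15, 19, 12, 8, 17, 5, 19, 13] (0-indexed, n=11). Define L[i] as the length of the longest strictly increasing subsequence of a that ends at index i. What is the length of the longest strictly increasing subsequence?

4

   i    0    1    2    3    4    5    6    7    8    9   10
a[i]    7    7    2   15   19   12    8   17    5   19   13
L[i]    1    1    1    2    3    2    2    3    2    4    3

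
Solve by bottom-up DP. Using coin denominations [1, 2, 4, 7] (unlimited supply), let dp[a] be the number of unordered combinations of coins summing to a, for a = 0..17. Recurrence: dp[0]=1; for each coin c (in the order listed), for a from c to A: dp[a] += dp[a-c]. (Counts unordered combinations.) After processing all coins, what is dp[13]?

after  coin     0     1     2     3     4     5     6     7     8     9    10    11    12    13    14    15    16    17
          1     1     1     1     1     1     1     1     1     1     1     1     1     1     1     1     1     1     1
          2     1     1     2     2     3     3     4     4     5     5     6     6     7     7     8     8     9     9
          4     1     1     2     2     4     4     6     6     9     9    12    12    16    16    20    20    25    25
          7     1     1     2     2     4     4     6     7    10    11    14    16    20    22    27    30    36    39

22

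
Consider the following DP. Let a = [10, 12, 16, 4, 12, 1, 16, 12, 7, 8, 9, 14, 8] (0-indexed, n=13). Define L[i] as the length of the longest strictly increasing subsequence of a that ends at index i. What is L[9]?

   i    0    1    2    3    4    5    6    7    8    9   10   11   12
a[i]   10   12   16    4   12    1   16   12    7    8    9   14    8
L[i]    1    2    3    1    2    1    3    2    2    3    4    5    3

3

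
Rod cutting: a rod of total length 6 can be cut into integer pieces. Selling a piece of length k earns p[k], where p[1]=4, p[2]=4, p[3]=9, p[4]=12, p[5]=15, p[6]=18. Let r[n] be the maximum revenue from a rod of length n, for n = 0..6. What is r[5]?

20

   n    0    1    2    3    4    5    6
r[n]    0    4    8   12   16   20   24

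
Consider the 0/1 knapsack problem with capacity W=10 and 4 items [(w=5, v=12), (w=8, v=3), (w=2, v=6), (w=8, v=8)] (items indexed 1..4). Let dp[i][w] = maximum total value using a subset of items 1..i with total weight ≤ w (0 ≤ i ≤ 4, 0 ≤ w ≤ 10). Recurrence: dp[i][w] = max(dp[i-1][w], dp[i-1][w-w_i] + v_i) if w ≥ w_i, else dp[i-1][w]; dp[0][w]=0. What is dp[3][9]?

18

i\w   0   1   2   3   4   5   6   7   8   9  10
  0   0   0   0   0   0   0   0   0   0   0   0
  1   0   0   0   0   0  12  12  12  12  12  12
  2   0   0   0   0   0  12  12  12  12  12  12
  3   0   0   6   6   6  12  12  18  18  18  18
  4   0   0   6   6   6  12  12  18  18  18  18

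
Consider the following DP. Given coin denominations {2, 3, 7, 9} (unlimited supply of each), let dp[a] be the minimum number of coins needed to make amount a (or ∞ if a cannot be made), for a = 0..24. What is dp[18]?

2

 a  0  1  2  3  4  5  6  7  8  9 10 11 12 13 14 15 16 17 18 19 20 21 22 23 24
dp  0  -  1  1  2  2  2  1  3  1  2  2  2  3  2  3  2  3  2  3  3  3  4  3  4
(- denotes ∞ / unreachable)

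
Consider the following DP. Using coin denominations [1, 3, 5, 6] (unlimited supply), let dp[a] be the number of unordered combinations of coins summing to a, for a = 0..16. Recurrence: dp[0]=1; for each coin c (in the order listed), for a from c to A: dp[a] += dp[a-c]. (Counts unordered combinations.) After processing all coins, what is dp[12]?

after  coin     0     1     2     3     4     5     6     7     8     9    10    11    12    13    14    15    16
          1     1     1     1     1     1     1     1     1     1     1     1     1     1     1     1     1     1
          3     1     1     1     2     2     2     3     3     3     4     4     4     5     5     5     6     6
          5     1     1     1     2     2     3     4     4     5     6     7     8     9    10    11    13    14
          6     1     1     1     2     2     3     5     5     6     8     9    11    14    15    17    21    23

14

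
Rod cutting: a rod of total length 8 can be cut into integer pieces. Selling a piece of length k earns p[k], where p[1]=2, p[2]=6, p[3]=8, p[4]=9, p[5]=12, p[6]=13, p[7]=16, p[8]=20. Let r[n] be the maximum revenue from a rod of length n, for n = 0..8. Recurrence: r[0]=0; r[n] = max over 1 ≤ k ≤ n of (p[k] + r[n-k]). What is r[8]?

   n    0    1    2    3    4    5    6    7    8
r[n]    0    2    6    8   12   14   18   20   24

24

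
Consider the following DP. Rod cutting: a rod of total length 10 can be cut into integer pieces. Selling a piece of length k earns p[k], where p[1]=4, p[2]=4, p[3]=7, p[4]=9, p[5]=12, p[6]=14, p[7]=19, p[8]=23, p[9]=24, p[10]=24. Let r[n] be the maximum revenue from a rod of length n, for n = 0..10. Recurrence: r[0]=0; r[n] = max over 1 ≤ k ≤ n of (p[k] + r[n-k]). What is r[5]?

20

   n    0    1    2    3    4    5    6    7    8    9   10
r[n]    0    4    8   12   16   20   24   28   32   36   40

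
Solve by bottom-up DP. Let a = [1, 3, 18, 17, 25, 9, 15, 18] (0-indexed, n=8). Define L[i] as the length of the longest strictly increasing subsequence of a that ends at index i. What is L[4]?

4

   i    0    1    2    3    4    5    6    7
a[i]    1    3   18   17   25    9   15   18
L[i]    1    2    3    3    4    3    4    5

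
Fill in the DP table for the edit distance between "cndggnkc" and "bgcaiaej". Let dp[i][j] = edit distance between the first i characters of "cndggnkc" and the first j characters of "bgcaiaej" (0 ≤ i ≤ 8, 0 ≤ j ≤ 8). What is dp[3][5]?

   ''  b  g  c  a  i  a  e  j
''  0  1  2  3  4  5  6  7  8
 c  1  1  2  2  3  4  5  6  7
 n  2  2  2  3  3  4  5  6  7
 d  3  3  3  3  4  4  5  6  7
 g  4  4  3  4  4  5  5  6  7
 g  5  5  4  4  5  5  6  6  7
 n  6  6  5  5  5  6  6  7  7
 k  7  7  6  6  6  6  7  7  8
 c  8  8  7  6  7  7  7  8  8

4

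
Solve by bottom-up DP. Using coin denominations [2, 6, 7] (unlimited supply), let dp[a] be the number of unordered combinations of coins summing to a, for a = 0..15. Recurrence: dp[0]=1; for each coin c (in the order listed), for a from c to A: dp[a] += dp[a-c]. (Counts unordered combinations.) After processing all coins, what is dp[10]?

2

after  coin     0     1     2     3     4     5     6     7     8     9    10    11    12    13    14    15
          2     1     0     1     0     1     0     1     0     1     0     1     0     1     0     1     0
          6     1     0     1     0     1     0     2     0     2     0     2     0     3     0     3     0
          7     1     0     1     0     1     0     2     1     2     1     2     1     3     2     4     2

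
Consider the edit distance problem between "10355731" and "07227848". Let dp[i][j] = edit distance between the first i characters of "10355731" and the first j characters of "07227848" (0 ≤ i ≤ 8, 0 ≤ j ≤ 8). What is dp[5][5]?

5

   ''  0  7  2  2  7  8  4  8
''  0  1  2  3  4  5  6  7  8
 1  1  1  2  3  4  5  6  7  8
 0  2  1  2  3  4  5  6  7  8
 3  3  2  2  3  4  5  6  7  8
 5  4  3  3  3  4  5  6  7  8
 5  5  4  4  4  4  5  6  7  8
 7  6  5  4  5  5  4  5  6  7
 3  7  6  5  5  6  5  5  6  7
 1  8  7  6  6  6  6  6  6  7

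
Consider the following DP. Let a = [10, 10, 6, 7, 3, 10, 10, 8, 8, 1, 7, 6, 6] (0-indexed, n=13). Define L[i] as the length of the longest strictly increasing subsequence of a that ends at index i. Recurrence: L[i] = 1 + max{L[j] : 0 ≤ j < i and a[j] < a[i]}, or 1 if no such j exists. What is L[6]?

   i    0    1    2    3    4    5    6    7    8    9   10   11   12
a[i]   10   10    6    7    3   10   10    8    8    1    7    6    6
L[i]    1    1    1    2    1    3    3    3    3    1    2    2    2

3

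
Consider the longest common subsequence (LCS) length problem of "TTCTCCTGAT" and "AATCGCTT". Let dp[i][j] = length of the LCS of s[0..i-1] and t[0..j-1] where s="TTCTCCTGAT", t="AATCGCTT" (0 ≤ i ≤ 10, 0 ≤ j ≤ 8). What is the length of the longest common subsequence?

   ''  A  A  T  C  G  C  T  T
''  0  0  0  0  0  0  0  0  0
 T  0  0  0  1  1  1  1  1  1
 T  0  0  0  1  1  1  1  2  2
 C  0  0  0  1  2  2  2  2  2
 T  0  0  0  1  2  2  2  3  3
 C  0  0  0  1  2  2  3  3  3
 C  0  0  0  1  2  2  3  3  3
 T  0  0  0  1  2  2  3  4  4
 G  0  0  0  1  2  3  3  4  4
 A  0  1  1  1  2  3  3  4  4
 T  0  1  1  2  2  3  3  4  5

5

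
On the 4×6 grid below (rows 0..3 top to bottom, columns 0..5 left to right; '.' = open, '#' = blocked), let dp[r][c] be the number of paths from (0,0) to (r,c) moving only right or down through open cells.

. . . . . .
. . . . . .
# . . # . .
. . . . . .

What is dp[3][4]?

12

r\c   0   1   2   3   4   5
  0   1   1   1   1   1   1
  1   1   2   3   4   5   6
  2   0   2   5   0   5  11
  3   0   2   7   7  12  23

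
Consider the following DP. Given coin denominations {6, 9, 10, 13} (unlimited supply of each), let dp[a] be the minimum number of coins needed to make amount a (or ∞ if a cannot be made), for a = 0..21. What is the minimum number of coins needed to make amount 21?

3

 a  0  1  2  3  4  5  6  7  8  9 10 11 12 13 14 15 16 17 18 19 20 21
dp  0  -  -  -  -  -  1  -  -  1  1  -  2  1  -  2  2  -  2  2  2  3
(- denotes ∞ / unreachable)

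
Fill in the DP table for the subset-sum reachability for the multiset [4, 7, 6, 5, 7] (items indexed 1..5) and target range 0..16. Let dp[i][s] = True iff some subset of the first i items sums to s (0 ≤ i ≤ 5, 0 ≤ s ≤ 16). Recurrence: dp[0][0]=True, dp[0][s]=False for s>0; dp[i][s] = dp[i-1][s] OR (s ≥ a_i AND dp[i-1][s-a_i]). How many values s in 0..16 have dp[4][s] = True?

i\s   0   1   2   3   4   5   6   7   8   9  10  11  12  13  14  15  16
  0   T   F   F   F   F   F   F   F   F   F   F   F   F   F   F   F   F
  1   T   F   F   F   T   F   F   F   F   F   F   F   F   F   F   F   F
  2   T   F   F   F   T   F   F   T   F   F   F   T   F   F   F   F   F
  3   T   F   F   F   T   F   T   T   F   F   T   T   F   T   F   F   F
  4   T   F   F   F   T   T   T   T   F   T   T   T   T   T   F   T   T
  5   T   F   F   F   T   T   T   T   F   T   T   T   T   T   T   T   T

12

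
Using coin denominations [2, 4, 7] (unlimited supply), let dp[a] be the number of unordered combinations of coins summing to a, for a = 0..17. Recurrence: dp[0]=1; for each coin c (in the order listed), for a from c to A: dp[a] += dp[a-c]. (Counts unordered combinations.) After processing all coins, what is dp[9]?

1

after  coin     0     1     2     3     4     5     6     7     8     9    10    11    12    13    14    15    16    17
          2     1     0     1     0     1     0     1     0     1     0     1     0     1     0     1     0     1     0
          4     1     0     1     0     2     0     2     0     3     0     3     0     4     0     4     0     5     0
          7     1     0     1     0     2     0     2     1     3     1     3     2     4     2     5     3     6     3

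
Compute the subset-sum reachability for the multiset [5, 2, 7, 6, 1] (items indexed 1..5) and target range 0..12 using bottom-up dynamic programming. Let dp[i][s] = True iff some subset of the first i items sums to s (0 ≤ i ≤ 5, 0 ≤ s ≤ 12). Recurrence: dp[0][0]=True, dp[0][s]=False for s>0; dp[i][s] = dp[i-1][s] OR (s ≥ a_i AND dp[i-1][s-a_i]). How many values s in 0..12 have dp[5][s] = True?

i\s   0   1   2   3   4   5   6   7   8   9  10  11  12
  0   T   F   F   F   F   F   F   F   F   F   F   F   F
  1   T   F   F   F   F   T   F   F   F   F   F   F   F
  2   T   F   T   F   F   T   F   T   F   F   F   F   F
  3   T   F   T   F   F   T   F   T   F   T   F   F   T
  4   T   F   T   F   F   T   T   T   T   T   F   T   T
  5   T   T   T   T   F   T   T   T   T   T   T   T   T

12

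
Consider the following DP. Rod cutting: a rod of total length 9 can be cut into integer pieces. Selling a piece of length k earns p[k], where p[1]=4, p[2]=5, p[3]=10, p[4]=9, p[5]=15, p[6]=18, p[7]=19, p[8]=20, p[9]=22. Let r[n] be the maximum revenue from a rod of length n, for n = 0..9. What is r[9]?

36

   n    0    1    2    3    4    5    6    7    8    9
r[n]    0    4    8   12   16   20   24   28   32   36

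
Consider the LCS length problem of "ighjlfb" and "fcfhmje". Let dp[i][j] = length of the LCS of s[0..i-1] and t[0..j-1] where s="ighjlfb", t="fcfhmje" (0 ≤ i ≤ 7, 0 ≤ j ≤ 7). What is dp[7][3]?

1

   ''  f  c  f  h  m  j  e
''  0  0  0  0  0  0  0  0
 i  0  0  0  0  0  0  0  0
 g  0  0  0  0  0  0  0  0
 h  0  0  0  0  1  1  1  1
 j  0  0  0  0  1  1  2  2
 l  0  0  0  0  1  1  2  2
 f  0  1  1  1  1  1  2  2
 b  0  1  1  1  1  1  2  2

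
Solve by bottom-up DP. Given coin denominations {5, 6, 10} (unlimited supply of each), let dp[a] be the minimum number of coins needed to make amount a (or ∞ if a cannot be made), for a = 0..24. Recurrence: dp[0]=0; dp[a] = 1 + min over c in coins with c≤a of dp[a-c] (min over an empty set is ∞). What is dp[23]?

4

 a  0  1  2  3  4  5  6  7  8  9 10 11 12 13 14 15 16 17 18 19 20 21 22 23 24
dp  0  -  -  -  -  1  1  -  -  -  1  2  2  -  -  2  2  3  3  -  2  3  3  4  4
(- denotes ∞ / unreachable)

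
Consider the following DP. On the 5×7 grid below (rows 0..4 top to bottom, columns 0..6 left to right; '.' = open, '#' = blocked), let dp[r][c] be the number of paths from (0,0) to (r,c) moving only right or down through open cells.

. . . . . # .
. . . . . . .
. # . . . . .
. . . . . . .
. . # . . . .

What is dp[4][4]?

34

r\c   0   1   2   3   4   5   6
  0   1   1   1   1   1   0   0
  1   1   2   3   4   5   5   5
  2   1   0   3   7  12  17  22
  3   1   1   4  11  23  40  62
  4   1   2   0  11  34  74 136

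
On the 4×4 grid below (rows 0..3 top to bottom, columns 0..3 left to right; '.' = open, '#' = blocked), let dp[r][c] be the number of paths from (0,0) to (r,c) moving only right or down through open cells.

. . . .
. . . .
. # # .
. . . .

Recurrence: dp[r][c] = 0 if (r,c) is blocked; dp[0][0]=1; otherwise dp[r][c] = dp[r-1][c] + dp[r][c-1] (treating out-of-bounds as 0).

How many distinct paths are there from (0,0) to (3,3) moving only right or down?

5

r\c   0   1   2   3
  0   1   1   1   1
  1   1   2   3   4
  2   1   0   0   4
  3   1   1   1   5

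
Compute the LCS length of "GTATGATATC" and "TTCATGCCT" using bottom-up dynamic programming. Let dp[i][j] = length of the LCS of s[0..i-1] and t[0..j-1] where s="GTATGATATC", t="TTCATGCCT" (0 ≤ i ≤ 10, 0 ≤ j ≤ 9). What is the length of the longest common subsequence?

5

   ''  T  T  C  A  T  G  C  C  T
''  0  0  0  0  0  0  0  0  0  0
 G  0  0  0  0  0  0  1  1  1  1
 T  0  1  1  1  1  1  1  1  1  2
 A  0  1  1  1  2  2  2  2  2  2
 T  0  1  2  2  2  3  3  3  3  3
 G  0  1  2  2  2  3  4  4  4  4
 A  0  1  2  2  3  3  4  4  4  4
 T  0  1  2  2  3  4  4  4  4  5
 A  0  1  2  2  3  4  4  4  4  5
 T  0  1  2  2  3  4  4  4  4  5
 C  0  1  2  3  3  4  4  5  5  5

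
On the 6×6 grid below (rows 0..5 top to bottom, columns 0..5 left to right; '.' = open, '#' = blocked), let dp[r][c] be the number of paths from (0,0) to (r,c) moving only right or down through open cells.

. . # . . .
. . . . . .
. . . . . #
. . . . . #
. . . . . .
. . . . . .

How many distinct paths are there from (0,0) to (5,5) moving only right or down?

r\c   0   1   2   3   4   5
  0   1   1   0   0   0   0
  1   1   2   2   2   2   2
  2   1   3   5   7   9   0
  3   1   4   9  16  25   0
  4   1   5  14  30  55  55
  5   1   6  20  50 105 160

160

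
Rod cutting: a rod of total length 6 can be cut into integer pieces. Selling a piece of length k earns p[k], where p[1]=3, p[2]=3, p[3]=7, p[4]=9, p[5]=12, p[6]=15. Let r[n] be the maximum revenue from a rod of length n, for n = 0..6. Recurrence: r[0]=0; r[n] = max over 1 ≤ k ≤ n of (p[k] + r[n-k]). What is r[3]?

9

   n    0    1    2    3    4    5    6
r[n]    0    3    6    9   12   15   18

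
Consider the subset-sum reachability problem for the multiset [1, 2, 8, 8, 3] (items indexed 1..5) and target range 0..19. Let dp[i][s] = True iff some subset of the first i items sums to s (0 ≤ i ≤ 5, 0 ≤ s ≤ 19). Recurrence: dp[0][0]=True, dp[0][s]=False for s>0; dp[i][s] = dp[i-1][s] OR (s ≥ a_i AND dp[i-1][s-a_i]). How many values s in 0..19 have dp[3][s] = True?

8

i\s   0   1   2   3   4   5   6   7   8   9  10  11  12  13  14  15  16  17  18  19
  0   T   F   F   F   F   F   F   F   F   F   F   F   F   F   F   F   F   F   F   F
  1   T   T   F   F   F   F   F   F   F   F   F   F   F   F   F   F   F   F   F   F
  2   T   T   T   T   F   F   F   F   F   F   F   F   F   F   F   F   F   F   F   F
  3   T   T   T   T   F   F   F   F   T   T   T   T   F   F   F   F   F   F   F   F
  4   T   T   T   T   F   F   F   F   T   T   T   T   F   F   F   F   T   T   T   T
  5   T   T   T   T   T   T   T   F   T   T   T   T   T   T   T   F   T   T   T   T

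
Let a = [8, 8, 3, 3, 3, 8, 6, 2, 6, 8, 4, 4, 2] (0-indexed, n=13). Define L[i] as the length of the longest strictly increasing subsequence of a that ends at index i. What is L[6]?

   i    0    1    2    3    4    5    6    7    8    9   10   11   12
a[i]    8    8    3    3    3    8    6    2    6    8    4    4    2
L[i]    1    1    1    1    1    2    2    1    2    3    2    2    1

2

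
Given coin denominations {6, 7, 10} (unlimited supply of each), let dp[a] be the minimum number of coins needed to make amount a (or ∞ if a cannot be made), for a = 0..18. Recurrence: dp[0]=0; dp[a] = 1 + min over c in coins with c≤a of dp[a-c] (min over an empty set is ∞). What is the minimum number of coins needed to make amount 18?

3

 a  0  1  2  3  4  5  6  7  8  9 10 11 12 13 14 15 16 17 18
dp  0  -  -  -  -  -  1  1  -  -  1  -  2  2  2  -  2  2  3
(- denotes ∞ / unreachable)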